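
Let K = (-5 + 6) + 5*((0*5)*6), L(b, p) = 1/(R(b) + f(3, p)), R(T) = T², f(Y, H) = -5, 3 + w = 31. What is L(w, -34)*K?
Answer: 1/779 ≈ 0.0012837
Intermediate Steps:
w = 28 (w = -3 + 31 = 28)
L(b, p) = 1/(-5 + b²) (L(b, p) = 1/(b² - 5) = 1/(-5 + b²))
K = 1 (K = 1 + 5*(0*6) = 1 + 5*0 = 1 + 0 = 1)
L(w, -34)*K = 1/(-5 + 28²) = 1/(-5 + 784) = 1/779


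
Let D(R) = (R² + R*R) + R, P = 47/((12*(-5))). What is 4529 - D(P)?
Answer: 8151401/1800 ≈ 4528.6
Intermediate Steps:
P = -47/60 (P = 47/(-60) = 47*(-1/60) = -47/60 ≈ -0.78333)
D(R) = R + 2*R² (D(R) = (R² + R²) + R = 2*R² + R = R + 2*R²)
4529 - D(P) = 4529 - (-47)*(1 + 2*(-47/60))/60 = 4529 - (-47)*(1 - 47/30)/60 = 4529 - (-47)*(-17)/(60*30) = 4529 - 1*799/1800 = 4529 - 799/1800 = 8151401/1800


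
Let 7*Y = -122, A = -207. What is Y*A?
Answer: 25254/7 ≈ 3607.7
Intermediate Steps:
Y = -122/7 (Y = (1/7)*(-122) = -122/7 ≈ -17.429)
Y*A = -122/7*(-207) = 25254/7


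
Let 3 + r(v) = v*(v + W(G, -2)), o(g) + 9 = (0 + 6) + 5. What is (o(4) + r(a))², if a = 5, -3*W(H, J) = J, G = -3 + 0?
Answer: 6724/9 ≈ 747.11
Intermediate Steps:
o(g) = 2 (o(g) = -9 + ((0 + 6) + 5) = -9 + (6 + 5) = -9 + 11 = 2)
G = -3
W(H, J) = -J/3
r(v) = -3 + v*(⅔ + v) (r(v) = -3 + v*(v - ⅓*(-2)) = -3 + v*(v + ⅔) = -3 + v*(⅔ + v))
(o(4) + r(a))² = (2 + (-3 + 5² + (⅔)*5))² = (2 + (-3 + 25 + 10/3))² = (2 + 76/3)² = (82/3)² = 6724/9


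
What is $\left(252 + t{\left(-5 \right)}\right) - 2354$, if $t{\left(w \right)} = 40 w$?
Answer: $-2302$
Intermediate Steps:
$\left(252 + t{\left(-5 \right)}\right) - 2354 = \left(252 + 40 \left(-5\right)\right) - 2354 = \left(252 - 200\right) - 2354 = 52 - 2354 = -2302$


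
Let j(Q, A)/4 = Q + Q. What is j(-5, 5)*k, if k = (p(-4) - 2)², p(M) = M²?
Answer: -7840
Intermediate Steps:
j(Q, A) = 8*Q (j(Q, A) = 4*(Q + Q) = 4*(2*Q) = 8*Q)
k = 196 (k = ((-4)² - 2)² = (16 - 2)² = 14² = 196)
j(-5, 5)*k = (8*(-5))*196 = -40*196 = -7840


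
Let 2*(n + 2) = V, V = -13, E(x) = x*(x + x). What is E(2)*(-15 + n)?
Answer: -188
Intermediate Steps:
E(x) = 2*x² (E(x) = x*(2*x) = 2*x²)
n = -17/2 (n = -2 + (½)*(-13) = -2 - 13/2 = -17/2 ≈ -8.5000)
E(2)*(-15 + n) = (2*2²)*(-15 - 17/2) = (2*4)*(-47/2) = 8*(-47/2) = -188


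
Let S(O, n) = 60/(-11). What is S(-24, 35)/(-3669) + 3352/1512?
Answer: 5640587/2542617 ≈ 2.2184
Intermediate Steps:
S(O, n) = -60/11 (S(O, n) = 60*(-1/11) = -60/11)
S(-24, 35)/(-3669) + 3352/1512 = -60/11/(-3669) + 3352/1512 = -60/11*(-1/3669) + 3352*(1/1512) = 20/13453 + 419/189 = 5640587/2542617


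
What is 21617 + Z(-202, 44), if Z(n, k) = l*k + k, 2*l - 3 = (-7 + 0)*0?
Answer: 21727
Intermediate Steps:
l = 3/2 (l = 3/2 + ((-7 + 0)*0)/2 = 3/2 + (-7*0)/2 = 3/2 + (1/2)*0 = 3/2 + 0 = 3/2 ≈ 1.5000)
Z(n, k) = 5*k/2 (Z(n, k) = 3*k/2 + k = 5*k/2)
21617 + Z(-202, 44) = 21617 + (5/2)*44 = 21617 + 110 = 21727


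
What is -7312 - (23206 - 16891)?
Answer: -13627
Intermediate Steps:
-7312 - (23206 - 16891) = -7312 - 1*6315 = -7312 - 6315 = -13627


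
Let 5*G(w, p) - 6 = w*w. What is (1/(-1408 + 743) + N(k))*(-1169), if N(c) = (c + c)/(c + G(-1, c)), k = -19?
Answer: -10542877/4180 ≈ -2522.2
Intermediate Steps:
G(w, p) = 6/5 + w²/5 (G(w, p) = 6/5 + (w*w)/5 = 6/5 + w²/5)
N(c) = 2*c/(7/5 + c) (N(c) = (c + c)/(c + (6/5 + (⅕)*(-1)²)) = (2*c)/(c + (6/5 + (⅕)*1)) = (2*c)/(c + (6/5 + ⅕)) = (2*c)/(c + 7/5) = (2*c)/(7/5 + c) = 2*c/(7/5 + c))
(1/(-1408 + 743) + N(k))*(-1169) = (1/(-1408 + 743) + 10*(-19)/(7 + 5*(-19)))*(-1169) = (1/(-665) + 10*(-19)/(7 - 95))*(-1169) = (-1/665 + 10*(-19)/(-88))*(-1169) = (-1/665 + 10*(-19)*(-1/88))*(-1169) = (-1/665 + 95/44)*(-1169) = (63131/29260)*(-1169) = -10542877/4180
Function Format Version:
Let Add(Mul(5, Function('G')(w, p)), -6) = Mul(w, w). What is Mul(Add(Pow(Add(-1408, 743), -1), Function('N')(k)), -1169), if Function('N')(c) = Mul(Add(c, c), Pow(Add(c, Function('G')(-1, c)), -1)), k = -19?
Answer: Rational(-10542877, 4180) ≈ -2522.2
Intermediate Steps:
Function('G')(w, p) = Add(Rational(6, 5), Mul(Rational(1, 5), Pow(w, 2))) (Function('G')(w, p) = Add(Rational(6, 5), Mul(Rational(1, 5), Mul(w, w))) = Add(Rational(6, 5), Mul(Rational(1, 5), Pow(w, 2))))
Function('N')(c) = Mul(2, c, Pow(Add(Rational(7, 5), c), -1)) (Function('N')(c) = Mul(Add(c, c), Pow(Add(c, Add(Rational(6, 5), Mul(Rational(1, 5), Pow(-1, 2)))), -1)) = Mul(Mul(2, c), Pow(Add(c, Add(Rational(6, 5), Mul(Rational(1, 5), 1))), -1)) = Mul(Mul(2, c), Pow(Add(c, Add(Rational(6, 5), Rational(1, 5))), -1)) = Mul(Mul(2, c), Pow(Add(c, Rational(7, 5)), -1)) = Mul(Mul(2, c), Pow(Add(Rational(7, 5), c), -1)) = Mul(2, c, Pow(Add(Rational(7, 5), c), -1)))
Mul(Add(Pow(Add(-1408, 743), -1), Function('N')(k)), -1169) = Mul(Add(Pow(Add(-1408, 743), -1), Mul(10, -19, Pow(Add(7, Mul(5, -19)), -1))), -1169) = Mul(Add(Pow(-665, -1), Mul(10, -19, Pow(Add(7, -95), -1))), -1169) = Mul(Add(Rational(-1, 665), Mul(10, -19, Pow(-88, -1))), -1169) = Mul(Add(Rational(-1, 665), Mul(10, -19, Rational(-1, 88))), -1169) = Mul(Add(Rational(-1, 665), Rational(95, 44)), -1169) = Mul(Rational(63131, 29260), -1169) = Rational(-10542877, 4180)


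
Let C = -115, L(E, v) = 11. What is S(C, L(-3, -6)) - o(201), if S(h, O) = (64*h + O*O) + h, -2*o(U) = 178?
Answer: -7265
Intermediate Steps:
o(U) = -89 (o(U) = -1/2*178 = -89)
S(h, O) = O**2 + 65*h (S(h, O) = (64*h + O**2) + h = (O**2 + 64*h) + h = O**2 + 65*h)
S(C, L(-3, -6)) - o(201) = (11**2 + 65*(-115)) - 1*(-89) = (121 - 7475) + 89 = -7354 + 89 = -7265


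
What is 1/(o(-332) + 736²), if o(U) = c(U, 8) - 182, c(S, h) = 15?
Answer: 1/541529 ≈ 1.8466e-6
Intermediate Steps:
o(U) = -167 (o(U) = 15 - 182 = -167)
1/(o(-332) + 736²) = 1/(-167 + 736²) = 1/(-167 + 541696) = 1/541529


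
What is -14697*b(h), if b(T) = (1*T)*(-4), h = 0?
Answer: 0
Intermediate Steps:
b(T) = -4*T (b(T) = T*(-4) = -4*T)
-14697*b(h) = -(-58788)*0 = -14697*0 = 0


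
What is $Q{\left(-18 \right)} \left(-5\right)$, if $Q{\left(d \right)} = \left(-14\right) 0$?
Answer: $0$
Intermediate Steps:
$Q{\left(d \right)} = 0$
$Q{\left(-18 \right)} \left(-5\right) = 0 \left(-5\right) = 0$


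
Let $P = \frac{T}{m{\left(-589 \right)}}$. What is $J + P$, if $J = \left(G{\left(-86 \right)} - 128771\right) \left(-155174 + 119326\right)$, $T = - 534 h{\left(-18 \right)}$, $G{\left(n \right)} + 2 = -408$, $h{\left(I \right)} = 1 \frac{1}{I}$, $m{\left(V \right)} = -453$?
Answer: $\frac{6293366583103}{1359} \approx 4.6309 \cdot 10^{9}$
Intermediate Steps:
$h{\left(I \right)} = \frac{1}{I}$
$G{\left(n \right)} = -410$ ($G{\left(n \right)} = -2 - 408 = -410$)
$T = \frac{89}{3}$ ($T = - \frac{534}{-18} = \left(-534\right) \left(- \frac{1}{18}\right) = \frac{89}{3} \approx 29.667$)
$P = - \frac{89}{1359}$ ($P = \frac{89}{3 \left(-453\right)} = \frac{89}{3} \left(- \frac{1}{453}\right) = - \frac{89}{1359} \approx -0.065489$)
$J = 4630880488$ ($J = \left(-410 - 128771\right) \left(-155174 + 119326\right) = \left(-129181\right) \left(-35848\right) = 4630880488$)
$J + P = 4630880488 - \frac{89}{1359} = \frac{6293366583103}{1359}$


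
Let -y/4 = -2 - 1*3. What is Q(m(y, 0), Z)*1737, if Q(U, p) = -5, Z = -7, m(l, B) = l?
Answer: -8685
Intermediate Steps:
y = 20 (y = -4*(-2 - 1*3) = -4*(-2 - 3) = -4*(-5) = 20)
Q(m(y, 0), Z)*1737 = -5*1737 = -8685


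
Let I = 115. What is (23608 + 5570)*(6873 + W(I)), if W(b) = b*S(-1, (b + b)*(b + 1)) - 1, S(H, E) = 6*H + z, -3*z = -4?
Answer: 184852356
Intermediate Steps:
z = 4/3 (z = -⅓*(-4) = 4/3 ≈ 1.3333)
S(H, E) = 4/3 + 6*H (S(H, E) = 6*H + 4/3 = 4/3 + 6*H)
W(b) = -1 - 14*b/3 (W(b) = b*(4/3 + 6*(-1)) - 1 = b*(4/3 - 6) - 1 = b*(-14/3) - 1 = -14*b/3 - 1 = -1 - 14*b/3)
(23608 + 5570)*(6873 + W(I)) = (23608 + 5570)*(6873 + (-1 - 14/3*115)) = 29178*(6873 + (-1 - 1610/3)) = 29178*(6873 - 1613/3) = 29178*(19006/3) = 184852356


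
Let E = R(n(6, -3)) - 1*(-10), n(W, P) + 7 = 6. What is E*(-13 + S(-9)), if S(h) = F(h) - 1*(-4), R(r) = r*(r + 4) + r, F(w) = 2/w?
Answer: -166/3 ≈ -55.333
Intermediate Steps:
n(W, P) = -1 (n(W, P) = -7 + 6 = -1)
R(r) = r + r*(4 + r) (R(r) = r*(4 + r) + r = r + r*(4 + r))
E = 6 (E = -(5 - 1) - 1*(-10) = -1*4 + 10 = -4 + 10 = 6)
S(h) = 4 + 2/h (S(h) = 2/h - 1*(-4) = 2/h + 4 = 4 + 2/h)
E*(-13 + S(-9)) = 6*(-13 + (4 + 2/(-9))) = 6*(-13 + (4 + 2*(-1/9))) = 6*(-13 + (4 - 2/9)) = 6*(-13 + 34/9) = 6*(-83/9) = -166/3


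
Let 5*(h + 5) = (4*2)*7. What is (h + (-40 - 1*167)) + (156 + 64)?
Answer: 96/5 ≈ 19.200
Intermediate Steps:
h = 31/5 (h = -5 + ((4*2)*7)/5 = -5 + (8*7)/5 = -5 + (⅕)*56 = -5 + 56/5 = 31/5 ≈ 6.2000)
(h + (-40 - 1*167)) + (156 + 64) = (31/5 + (-40 - 1*167)) + (156 + 64) = (31/5 + (-40 - 167)) + 220 = (31/5 - 207) + 220 = -1004/5 + 220 = 96/5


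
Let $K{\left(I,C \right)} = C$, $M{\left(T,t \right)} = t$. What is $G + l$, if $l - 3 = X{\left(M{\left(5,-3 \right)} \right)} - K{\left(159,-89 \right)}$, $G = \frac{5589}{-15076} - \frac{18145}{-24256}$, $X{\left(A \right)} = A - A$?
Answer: $\frac{8445216297}{91420864} \approx 92.377$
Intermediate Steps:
$X{\left(A \right)} = 0$
$G = \frac{34496809}{91420864}$ ($G = 5589 \left(- \frac{1}{15076}\right) - - \frac{18145}{24256} = - \frac{5589}{15076} + \frac{18145}{24256} = \frac{34496809}{91420864} \approx 0.37734$)
$l = 92$ ($l = 3 + \left(0 - -89\right) = 3 + \left(0 + 89\right) = 3 + 89 = 92$)
$G + l = \frac{34496809}{91420864} + 92 = \frac{8445216297}{91420864}$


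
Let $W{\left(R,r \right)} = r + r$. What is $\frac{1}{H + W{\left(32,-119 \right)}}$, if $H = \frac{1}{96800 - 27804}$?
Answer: $- \frac{68996}{16421047} \approx -0.0042017$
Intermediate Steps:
$W{\left(R,r \right)} = 2 r$
$H = \frac{1}{68996} \approx 1.4494 \cdot 10^{-5}$
$\frac{1}{H + W{\left(32,-119 \right)}} = \frac{1}{\frac{1}{68996} + 2 \left(-119\right)} = \frac{1}{\frac{1}{68996} - 238} = \frac{1}{- \frac{16421047}{68996}} = - \frac{68996}{16421047}$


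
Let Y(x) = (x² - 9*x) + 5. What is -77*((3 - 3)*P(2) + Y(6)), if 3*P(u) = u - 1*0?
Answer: 1001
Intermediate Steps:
P(u) = u/3 (P(u) = (u - 1*0)/3 = (u + 0)/3 = u/3)
Y(x) = 5 + x² - 9*x
-77*((3 - 3)*P(2) + Y(6)) = -77*((3 - 3)*((⅓)*2) + (5 + 6² - 9*6)) = -77*(0*(⅔) + (5 + 36 - 54)) = -77*(0 - 13) = -77*(-13) = 1001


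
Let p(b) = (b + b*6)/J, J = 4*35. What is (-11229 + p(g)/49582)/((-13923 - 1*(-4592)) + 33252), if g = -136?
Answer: -1391890712/2965127555 ≈ -0.46942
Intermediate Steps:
J = 140
p(b) = b/20 (p(b) = (b + b*6)/140 = (b + 6*b)*(1/140) = (7*b)*(1/140) = b/20)
(-11229 + p(g)/49582)/((-13923 - 1*(-4592)) + 33252) = (-11229 + ((1/20)*(-136))/49582)/((-13923 - 1*(-4592)) + 33252) = (-11229 - 34/5*1/49582)/((-13923 + 4592) + 33252) = (-11229 - 17/123955)/(-9331 + 33252) = -1391890712/123955/23921 = -1391890712/123955*1/23921 = -1391890712/2965127555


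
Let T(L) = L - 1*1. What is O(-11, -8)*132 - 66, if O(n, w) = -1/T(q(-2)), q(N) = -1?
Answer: 0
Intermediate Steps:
T(L) = -1 + L (T(L) = L - 1 = -1 + L)
O(n, w) = 1/2 (O(n, w) = -1/(-1 - 1) = -1/(-2) = -1*(-1/2) = 1/2)
O(-11, -8)*132 - 66 = (1/2)*132 - 66 = 66 - 66 = 0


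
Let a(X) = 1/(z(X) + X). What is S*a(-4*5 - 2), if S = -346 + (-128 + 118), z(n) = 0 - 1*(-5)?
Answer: 356/17 ≈ 20.941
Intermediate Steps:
z(n) = 5 (z(n) = 0 + 5 = 5)
a(X) = 1/(5 + X)
S = -356 (S = -346 - 10 = -356)
S*a(-4*5 - 2) = -356/(5 + (-4*5 - 2)) = -356/(5 + (-20 - 2)) = -356/(5 - 22) = -356/(-17) = -356*(-1/17) = 356/17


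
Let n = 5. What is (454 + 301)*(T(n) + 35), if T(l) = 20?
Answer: 41525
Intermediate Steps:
(454 + 301)*(T(n) + 35) = (454 + 301)*(20 + 35) = 755*55 = 41525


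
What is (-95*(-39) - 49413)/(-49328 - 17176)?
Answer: 3809/5542 ≈ 0.68730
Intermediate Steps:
(-95*(-39) - 49413)/(-49328 - 17176) = (3705 - 49413)/(-66504) = -45708*(-1/66504) = 3809/5542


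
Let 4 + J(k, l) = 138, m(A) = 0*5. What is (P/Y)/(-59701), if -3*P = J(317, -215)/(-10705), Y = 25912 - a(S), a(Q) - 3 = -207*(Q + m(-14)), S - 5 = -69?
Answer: -134/24274905103515 ≈ -5.5201e-12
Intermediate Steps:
m(A) = 0
S = -64 (S = 5 - 69 = -64)
a(Q) = 3 - 207*Q (a(Q) = 3 - 207*(Q + 0) = 3 - 207*Q)
J(k, l) = 134 (J(k, l) = -4 + 138 = 134)
Y = 12661 (Y = 25912 - (3 - 207*(-64)) = 25912 - (3 + 13248) = 25912 - 1*13251 = 25912 - 13251 = 12661)
P = 134/32115 (P = -134/(3*(-10705)) = -134*(-1)/(3*10705) = -⅓*(-134/10705) = 134/32115 ≈ 0.0041725)
(P/Y)/(-59701) = ((134/32115)/12661)/(-59701) = ((134/32115)*(1/12661))*(-1/59701) = (134/406608015)*(-1/59701) = -134/24274905103515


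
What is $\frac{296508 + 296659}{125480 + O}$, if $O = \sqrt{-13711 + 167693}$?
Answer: $\frac{37215297580}{7872538209} - \frac{593167 \sqrt{153982}}{15745076418} \approx 4.7124$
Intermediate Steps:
$O = \sqrt{153982} \approx 392.41$
$\frac{296508 + 296659}{125480 + O} = \frac{296508 + 296659}{125480 + \sqrt{153982}} = \frac{593167}{125480 + \sqrt{153982}}$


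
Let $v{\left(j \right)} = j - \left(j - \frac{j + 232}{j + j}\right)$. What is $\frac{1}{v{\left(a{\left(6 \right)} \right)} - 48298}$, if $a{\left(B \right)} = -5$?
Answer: $- \frac{10}{483207} \approx -2.0695 \cdot 10^{-5}$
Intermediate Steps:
$v{\left(j \right)} = \frac{232 + j}{2 j}$ ($v{\left(j \right)} = j - \left(j - \frac{232 + j}{2 j}\right) = \frac{232 + j}{2 j}$)
$\frac{1}{v{\left(a{\left(6 \right)} \right)} - 48298} = \frac{1}{\frac{232 - 5}{2 \left(-5\right)} - 48298} = \frac{1}{\frac{1}{2} \left(- \frac{1}{5}\right) 227 - 48298} = \frac{1}{- \frac{227}{10} - 48298} = \frac{1}{- \frac{483207}{10}} = - \frac{10}{483207}$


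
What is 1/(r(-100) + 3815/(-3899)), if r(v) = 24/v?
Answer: -13925/16967 ≈ -0.82071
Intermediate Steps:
1/(r(-100) + 3815/(-3899)) = 1/(24/(-100) + 3815/(-3899)) = 1/(24*(-1/100) + 3815*(-1/3899)) = 1/(-6/25 - 545/557) = 1/(-16967/13925) = -13925/16967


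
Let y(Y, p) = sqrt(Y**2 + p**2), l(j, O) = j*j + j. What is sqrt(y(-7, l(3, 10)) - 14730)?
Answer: sqrt(-14730 + sqrt(193)) ≈ 121.31*I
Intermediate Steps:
l(j, O) = j + j**2 (l(j, O) = j**2 + j = j + j**2)
sqrt(y(-7, l(3, 10)) - 14730) = sqrt(sqrt((-7)**2 + (3*(1 + 3))**2) - 14730) = sqrt(sqrt(49 + (3*4)**2) - 14730) = sqrt(sqrt(49 + 12**2) - 14730) = sqrt(sqrt(49 + 144) - 14730) = sqrt(sqrt(193) - 14730) = sqrt(-14730 + sqrt(193))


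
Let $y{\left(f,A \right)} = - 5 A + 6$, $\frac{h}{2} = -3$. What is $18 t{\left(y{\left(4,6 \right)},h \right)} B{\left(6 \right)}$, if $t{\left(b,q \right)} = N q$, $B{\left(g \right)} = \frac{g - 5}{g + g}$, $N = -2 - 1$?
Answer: $27$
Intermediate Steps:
$h = -6$ ($h = 2 \left(-3\right) = -6$)
$N = -3$ ($N = -2 - 1 = -3$)
$y{\left(f,A \right)} = 6 - 5 A$
$B{\left(g \right)} = \frac{-5 + g}{2 g}$
$t{\left(b,q \right)} = - 3 q$
$18 t{\left(y{\left(4,6 \right)},h \right)} B{\left(6 \right)} = 18 \left(\left(-3\right) \left(-6\right)\right) \frac{-5 + 6}{2 \cdot 6} = 18 \cdot 18 \cdot \frac{1}{2} \cdot \frac{1}{6} \cdot 1 = 324 \cdot \frac{1}{12} = 27$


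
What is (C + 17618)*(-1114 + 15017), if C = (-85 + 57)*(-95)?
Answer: 281925034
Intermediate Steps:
C = 2660 (C = -28*(-95) = 2660)
(C + 17618)*(-1114 + 15017) = (2660 + 17618)*(-1114 + 15017) = 20278*13903 = 281925034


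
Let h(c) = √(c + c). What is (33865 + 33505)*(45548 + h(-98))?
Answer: 3068568760 + 943180*I ≈ 3.0686e+9 + 9.4318e+5*I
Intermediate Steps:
h(c) = √2*√c (h(c) = √(2*c) = √2*√c)
(33865 + 33505)*(45548 + h(-98)) = (33865 + 33505)*(45548 + √2*√(-98)) = 67370*(45548 + √2*(7*I*√2)) = 67370*(45548 + 14*I) = 3068568760 + 943180*I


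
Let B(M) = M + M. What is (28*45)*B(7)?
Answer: 17640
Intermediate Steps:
B(M) = 2*M
(28*45)*B(7) = (28*45)*(2*7) = 1260*14 = 17640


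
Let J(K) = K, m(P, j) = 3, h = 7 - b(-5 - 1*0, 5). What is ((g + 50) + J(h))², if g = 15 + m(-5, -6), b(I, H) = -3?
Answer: 6084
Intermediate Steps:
h = 10 (h = 7 - 1*(-3) = 7 + 3 = 10)
g = 18 (g = 15 + 3 = 18)
((g + 50) + J(h))² = ((18 + 50) + 10)² = (68 + 10)² = 78² = 6084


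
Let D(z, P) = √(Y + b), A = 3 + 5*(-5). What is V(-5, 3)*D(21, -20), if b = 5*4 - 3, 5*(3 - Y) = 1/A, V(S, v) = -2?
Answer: -√242110/55 ≈ -8.9463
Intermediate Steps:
A = -22 (A = 3 - 25 = -22)
Y = 331/110 (Y = 3 - ⅕/(-22) = 3 - ⅕*(-1/22) = 3 + 1/110 = 331/110 ≈ 3.0091)
b = 17 (b = 20 - 3 = 17)
D(z, P) = √242110/110 (D(z, P) = √(331/110 + 17) = √(2201/110) = √242110/110)
V(-5, 3)*D(21, -20) = -√242110/55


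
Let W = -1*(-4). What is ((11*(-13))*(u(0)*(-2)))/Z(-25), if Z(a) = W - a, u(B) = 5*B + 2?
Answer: 572/29 ≈ 19.724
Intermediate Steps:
u(B) = 2 + 5*B
W = 4
Z(a) = 4 - a
((11*(-13))*(u(0)*(-2)))/Z(-25) = ((11*(-13))*((2 + 5*0)*(-2)))/(4 - 1*(-25)) = (-143*(2 + 0)*(-2))/(4 + 25) = -286*(-2)/29 = -143*(-4)*(1/29) = 572*(1/29) = 572/29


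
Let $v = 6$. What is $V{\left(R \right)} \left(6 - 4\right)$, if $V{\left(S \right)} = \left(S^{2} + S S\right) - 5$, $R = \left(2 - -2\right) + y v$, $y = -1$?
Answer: $6$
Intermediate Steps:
$R = -2$ ($R = \left(2 - -2\right) - 6 = \left(2 + 2\right) - 6 = 4 - 6 = -2$)
$V{\left(S \right)} = -5 + 2 S^{2}$ ($V{\left(S \right)} = \left(S^{2} + S^{2}\right) - 5 = 2 S^{2} - 5 = -5 + 2 S^{2}$)
$V{\left(R \right)} \left(6 - 4\right) = \left(-5 + 2 \left(-2\right)^{2}\right) \left(6 - 4\right) = \left(-5 + 2 \cdot 4\right) \left(6 - 4\right) = \left(-5 + 8\right) 2 = 3 \cdot 2 = 6$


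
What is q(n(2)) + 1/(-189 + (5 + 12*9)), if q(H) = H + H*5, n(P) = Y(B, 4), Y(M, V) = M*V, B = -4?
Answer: -7297/76 ≈ -96.013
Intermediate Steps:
n(P) = -16 (n(P) = -4*4 = -16)
q(H) = 6*H (q(H) = H + 5*H = 6*H)
q(n(2)) + 1/(-189 + (5 + 12*9)) = 6*(-16) + 1/(-189 + (5 + 12*9)) = -96 + 1/(-189 + (5 + 108)) = -96 + 1/(-189 + 113) = -96 + 1/(-76) = -96 - 1/76 = -7297/76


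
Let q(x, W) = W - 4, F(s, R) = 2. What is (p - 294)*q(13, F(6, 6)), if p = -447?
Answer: 1482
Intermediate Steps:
q(x, W) = -4 + W
(p - 294)*q(13, F(6, 6)) = (-447 - 294)*(-4 + 2) = -741*(-2) = 1482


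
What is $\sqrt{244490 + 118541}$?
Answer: $\sqrt{363031} \approx 602.52$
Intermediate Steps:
$\sqrt{244490 + 118541} = \sqrt{363031}$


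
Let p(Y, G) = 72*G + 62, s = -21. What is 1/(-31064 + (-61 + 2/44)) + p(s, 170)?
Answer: 8423782176/684749 ≈ 12302.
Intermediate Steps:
p(Y, G) = 62 + 72*G
1/(-31064 + (-61 + 2/44)) + p(s, 170) = 1/(-31064 + (-61 + 2/44)) + (62 + 72*170) = 1/(-31064 + (-61 + (1/44)*2)) + (62 + 12240) = 1/(-31064 + (-61 + 1/22)) + 12302 = 1/(-31064 - 1341/22) + 12302 = 1/(-684749/22) + 12302 = -22/684749 + 12302 = 8423782176/684749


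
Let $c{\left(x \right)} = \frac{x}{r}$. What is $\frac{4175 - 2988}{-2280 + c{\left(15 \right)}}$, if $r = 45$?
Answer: $- \frac{3561}{6839} \approx -0.52069$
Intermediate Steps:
$c{\left(x \right)} = \frac{x}{45}$
$\frac{4175 - 2988}{-2280 + c{\left(15 \right)}} = \frac{4175 - 2988}{-2280 + \frac{1}{45} \cdot 15} = \frac{1187}{-2280 + \frac{1}{3}} = \frac{1187}{- \frac{6839}{3}} = 1187 \left(- \frac{3}{6839}\right) = - \frac{3561}{6839}$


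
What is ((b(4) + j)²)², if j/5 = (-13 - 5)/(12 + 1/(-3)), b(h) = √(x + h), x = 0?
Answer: 2560000/2401 ≈ 1066.2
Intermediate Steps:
b(h) = √h (b(h) = √(0 + h) = √h)
j = -54/7 (j = 5*((-13 - 5)/(12 + 1/(-3))) = 5*(-18/(12 - ⅓)) = 5*(-18/35/3) = 5*(-18*3/35) = 5*(-54/35) = -54/7 ≈ -7.7143)
((b(4) + j)²)² = ((√4 - 54/7)²)² = ((2 - 54/7)²)² = ((-40/7)²)² = (1600/49)² = 2560000/2401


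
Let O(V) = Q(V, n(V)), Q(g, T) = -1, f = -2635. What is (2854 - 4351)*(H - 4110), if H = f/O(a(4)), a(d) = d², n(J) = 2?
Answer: 2208075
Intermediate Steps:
O(V) = -1
H = 2635 (H = -2635/(-1) = -2635*(-1) = 2635)
(2854 - 4351)*(H - 4110) = (2854 - 4351)*(2635 - 4110) = -1497*(-1475) = 2208075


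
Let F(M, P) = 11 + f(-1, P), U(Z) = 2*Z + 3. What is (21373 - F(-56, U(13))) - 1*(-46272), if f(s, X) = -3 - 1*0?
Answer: 67637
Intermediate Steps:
f(s, X) = -3 (f(s, X) = -3 + 0 = -3)
U(Z) = 3 + 2*Z
F(M, P) = 8 (F(M, P) = 11 - 3 = 8)
(21373 - F(-56, U(13))) - 1*(-46272) = (21373 - 1*8) - 1*(-46272) = (21373 - 8) + 46272 = 21365 + 46272 = 67637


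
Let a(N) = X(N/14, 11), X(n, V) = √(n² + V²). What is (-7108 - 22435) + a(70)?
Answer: -29543 + √146 ≈ -29531.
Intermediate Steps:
X(n, V) = √(V² + n²)
a(N) = √(121 + N²/196) (a(N) = √(11² + (N/14)²) = √(121 + (N*(1/14))²) = √(121 + (N/14)²) = √(121 + N²/196))
(-7108 - 22435) + a(70) = (-7108 - 22435) + √(23716 + 70²)/14 = -29543 + √(23716 + 4900)/14 = -29543 + √28616/14 = -29543 + (14*√146)/14 = -29543 + √146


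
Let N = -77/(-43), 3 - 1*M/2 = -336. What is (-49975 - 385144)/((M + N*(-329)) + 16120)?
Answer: -18710117/696981 ≈ -26.845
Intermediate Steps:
M = 678 (M = 6 - 2*(-336) = 6 + 672 = 678)
N = 77/43 (N = -77*(-1/43) = 77/43 ≈ 1.7907)
(-49975 - 385144)/((M + N*(-329)) + 16120) = (-49975 - 385144)/((678 + (77/43)*(-329)) + 16120) = -435119/((678 - 25333/43) + 16120) = -435119/(3821/43 + 16120) = -435119/696981/43 = -435119*43/696981 = -18710117/696981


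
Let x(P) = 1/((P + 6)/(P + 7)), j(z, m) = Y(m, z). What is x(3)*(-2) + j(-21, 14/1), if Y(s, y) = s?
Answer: 106/9 ≈ 11.778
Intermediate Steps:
j(z, m) = m
x(P) = (7 + P)/(6 + P) (x(P) = 1/((6 + P)/(7 + P)) = (7 + P)/(6 + P))
x(3)*(-2) + j(-21, 14/1) = ((7 + 3)/(6 + 3))*(-2) + 14/1 = (10/9)*(-2) + 14*1 = ((1/9)*10)*(-2) + 14 = (10/9)*(-2) + 14 = -20/9 + 14 = 106/9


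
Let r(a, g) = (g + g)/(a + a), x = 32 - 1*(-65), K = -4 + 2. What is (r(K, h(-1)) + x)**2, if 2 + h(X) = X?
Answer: 38809/4 ≈ 9702.3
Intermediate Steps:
h(X) = -2 + X
K = -2
x = 97 (x = 32 + 65 = 97)
r(a, g) = g/a (r(a, g) = (2*g)/((2*a)) = (2*g)*(1/(2*a)) = g/a)
(r(K, h(-1)) + x)**2 = ((-2 - 1)/(-2) + 97)**2 = (-3*(-1/2) + 97)**2 = (3/2 + 97)**2 = (197/2)**2 = 38809/4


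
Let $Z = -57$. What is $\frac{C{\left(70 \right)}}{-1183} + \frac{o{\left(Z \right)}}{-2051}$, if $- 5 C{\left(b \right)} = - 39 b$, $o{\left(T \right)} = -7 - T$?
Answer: $- \frac{12956}{26663} \approx -0.48592$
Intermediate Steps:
$C{\left(b \right)} = \frac{39 b}{5}$ ($C{\left(b \right)} = - \frac{\left(-39\right) b}{5} = \frac{39 b}{5}$)
$\frac{C{\left(70 \right)}}{-1183} + \frac{o{\left(Z \right)}}{-2051} = \frac{\frac{39}{5} \cdot 70}{-1183} + \frac{-7 - -57}{-2051} = 546 \left(- \frac{1}{1183}\right) + \left(-7 + 57\right) \left(- \frac{1}{2051}\right) = - \frac{6}{13} + 50 \left(- \frac{1}{2051}\right) = - \frac{6}{13} - \frac{50}{2051} = - \frac{12956}{26663}$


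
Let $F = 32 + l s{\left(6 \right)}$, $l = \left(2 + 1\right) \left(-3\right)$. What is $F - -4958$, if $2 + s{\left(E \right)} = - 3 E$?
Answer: $5170$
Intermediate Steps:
$s{\left(E \right)} = -2 - 3 E$
$l = -9$ ($l = 3 \left(-3\right) = -9$)
$F = 212$ ($F = 32 - 9 \left(-2 - 18\right) = 32 - -180 = 32 + 180 = 212$)
$F - -4958 = 212 - -4958 = 212 + 4958 = 5170$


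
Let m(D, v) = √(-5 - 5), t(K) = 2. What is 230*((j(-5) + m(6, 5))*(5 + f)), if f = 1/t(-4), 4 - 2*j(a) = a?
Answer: 11385/2 + 1265*I*√10 ≈ 5692.5 + 4000.3*I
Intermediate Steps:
j(a) = 2 - a/2
m(D, v) = I*√10 (m(D, v) = √(-10) = I*√10)
f = ½ (f = 1/2 = ½ ≈ 0.50000)
230*((j(-5) + m(6, 5))*(5 + f)) = 230*(((2 - ½*(-5)) + I*√10)*(5 + ½)) = 230*(((2 + 5/2) + I*√10)*(11/2)) = 230*((9/2 + I*√10)*(11/2)) = 230*(99/4 + 11*I*√10/2) = 11385/2 + 1265*I*√10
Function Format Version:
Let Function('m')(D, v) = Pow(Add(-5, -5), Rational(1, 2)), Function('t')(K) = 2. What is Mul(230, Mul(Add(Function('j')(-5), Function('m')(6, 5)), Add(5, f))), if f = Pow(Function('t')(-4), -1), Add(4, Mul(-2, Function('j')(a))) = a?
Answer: Add(Rational(11385, 2), Mul(1265, I, Pow(10, Rational(1, 2)))) ≈ Add(5692.5, Mul(4000.3, I))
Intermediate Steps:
Function('j')(a) = Add(2, Mul(Rational(-1, 2), a))
Function('m')(D, v) = Mul(I, Pow(10, Rational(1, 2))) (Function('m')(D, v) = Pow(-10, Rational(1, 2)) = Mul(I, Pow(10, Rational(1, 2))))
f = Rational(1, 2) (f = Pow(2, -1) = Rational(1, 2) ≈ 0.50000)
Mul(230, Mul(Add(Function('j')(-5), Function('m')(6, 5)), Add(5, f))) = Mul(230, Mul(Add(Add(2, Mul(Rational(-1, 2), -5)), Mul(I, Pow(10, Rational(1, 2)))), Add(5, Rational(1, 2)))) = Mul(230, Mul(Add(Add(2, Rational(5, 2)), Mul(I, Pow(10, Rational(1, 2)))), Rational(11, 2))) = Mul(230, Mul(Add(Rational(9, 2), Mul(I, Pow(10, Rational(1, 2)))), Rational(11, 2))) = Mul(230, Add(Rational(99, 4), Mul(Rational(11, 2), I, Pow(10, Rational(1, 2))))) = Add(Rational(11385, 2), Mul(1265, I, Pow(10, Rational(1, 2))))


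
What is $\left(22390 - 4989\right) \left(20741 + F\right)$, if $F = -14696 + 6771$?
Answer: $223011216$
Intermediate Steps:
$F = -7925$
$\left(22390 - 4989\right) \left(20741 + F\right) = \left(22390 - 4989\right) \left(20741 - 7925\right) = 17401 \cdot 12816 = 223011216$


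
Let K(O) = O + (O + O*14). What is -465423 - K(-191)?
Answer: -462367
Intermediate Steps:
K(O) = 16*O (K(O) = O + (O + 14*O) = O + 15*O = 16*O)
-465423 - K(-191) = -465423 - 16*(-191) = -465423 - 1*(-3056) = -465423 + 3056 = -462367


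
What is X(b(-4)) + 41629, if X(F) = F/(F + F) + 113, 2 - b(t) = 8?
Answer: 83485/2 ≈ 41743.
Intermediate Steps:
b(t) = -6 (b(t) = 2 - 1*8 = 2 - 8 = -6)
X(F) = 227/2 (X(F) = F/((2*F)) + 113 = (1/(2*F))*F + 113 = ½ + 113 = 227/2)
X(b(-4)) + 41629 = 227/2 + 41629 = 83485/2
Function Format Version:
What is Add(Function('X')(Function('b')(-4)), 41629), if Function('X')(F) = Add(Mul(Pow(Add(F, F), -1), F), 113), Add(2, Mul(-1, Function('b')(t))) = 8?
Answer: Rational(83485, 2) ≈ 41743.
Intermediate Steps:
Function('b')(t) = -6 (Function('b')(t) = Add(2, Mul(-1, 8)) = Add(2, -8) = -6)
Function('X')(F) = Rational(227, 2) (Function('X')(F) = Add(Mul(Pow(Mul(2, F), -1), F), 113) = Add(Mul(Mul(Rational(1, 2), Pow(F, -1)), F), 113) = Add(Rational(1, 2), 113) = Rational(227, 2))
Add(Function('X')(Function('b')(-4)), 41629) = Add(Rational(227, 2), 41629) = Rational(83485, 2)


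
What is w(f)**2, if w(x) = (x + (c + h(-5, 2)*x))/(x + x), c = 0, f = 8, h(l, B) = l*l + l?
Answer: 441/4 ≈ 110.25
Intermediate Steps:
h(l, B) = l + l**2 (h(l, B) = l**2 + l = l + l**2)
w(x) = 21/2 (w(x) = (x + (0 + (-5*(1 - 5))*x))/(x + x) = (x + (0 + (-5*(-4))*x))/((2*x)) = (x + (0 + 20*x))*(1/(2*x)) = (x + 20*x)*(1/(2*x)) = (21*x)*(1/(2*x)) = 21/2)
w(f)**2 = (21/2)**2 = 441/4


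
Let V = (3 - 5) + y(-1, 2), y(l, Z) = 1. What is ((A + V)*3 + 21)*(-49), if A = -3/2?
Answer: -1323/2 ≈ -661.50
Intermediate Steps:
A = -3/2 (A = -3*½ = -3/2 ≈ -1.5000)
V = -1 (V = (3 - 5) + 1 = -2 + 1 = -1)
((A + V)*3 + 21)*(-49) = ((-3/2 - 1)*3 + 21)*(-49) = (-5/2*3 + 21)*(-49) = (-15/2 + 21)*(-49) = (27/2)*(-49) = -1323/2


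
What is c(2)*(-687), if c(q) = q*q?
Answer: -2748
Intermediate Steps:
c(q) = q**2
c(2)*(-687) = 2**2*(-687) = 4*(-687) = -2748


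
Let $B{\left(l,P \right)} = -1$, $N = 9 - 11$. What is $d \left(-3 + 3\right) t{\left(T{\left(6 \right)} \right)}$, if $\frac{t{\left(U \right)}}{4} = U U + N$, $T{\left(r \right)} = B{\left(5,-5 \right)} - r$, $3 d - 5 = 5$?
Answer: $0$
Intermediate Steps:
$N = -2$ ($N = 9 - 11 = -2$)
$d = \frac{10}{3}$ ($d = \frac{5}{3} + \frac{1}{3} \cdot 5 = \frac{5}{3} + \frac{5}{3} = \frac{10}{3} \approx 3.3333$)
$T{\left(r \right)} = -1 - r$
$t{\left(U \right)} = -8 + 4 U^{2}$ ($t{\left(U \right)} = 4 \left(U U - 2\right) = 4 \left(U^{2} - 2\right) = 4 \left(-2 + U^{2}\right) = -8 + 4 U^{2}$)
$d \left(-3 + 3\right) t{\left(T{\left(6 \right)} \right)} = \frac{10 \left(-3 + 3\right)}{3} \left(-8 + 4 \left(-1 - 6\right)^{2}\right) = \frac{10}{3} \cdot 0 \left(-8 + 4 \left(-1 - 6\right)^{2}\right) = 0 \left(-8 + 4 \left(-7\right)^{2}\right) = 0 \left(-8 + 4 \cdot 49\right) = 0 \left(-8 + 196\right) = 0 \cdot 188 = 0$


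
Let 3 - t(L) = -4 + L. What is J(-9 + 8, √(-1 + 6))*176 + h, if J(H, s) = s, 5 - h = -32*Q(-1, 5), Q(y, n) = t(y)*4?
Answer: 1029 + 176*√5 ≈ 1422.5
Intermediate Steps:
t(L) = 7 - L (t(L) = 3 - (-4 + L) = 3 + (4 - L) = 7 - L)
Q(y, n) = 28 - 4*y (Q(y, n) = (7 - y)*4 = 28 - 4*y)
h = 1029 (h = 5 - (-32)*(28 - 4*(-1)) = 5 - (-32)*(28 + 4) = 5 - (-32)*32 = 5 - 1*(-1024) = 5 + 1024 = 1029)
J(-9 + 8, √(-1 + 6))*176 + h = √(-1 + 6)*176 + 1029 = √5*176 + 1029 = 176*√5 + 1029 = 1029 + 176*√5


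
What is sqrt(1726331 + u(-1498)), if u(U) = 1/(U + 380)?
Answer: 3*sqrt(239753616414)/1118 ≈ 1313.9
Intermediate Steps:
u(U) = 1/(380 + U)
sqrt(1726331 + u(-1498)) = sqrt(1726331 + 1/(380 - 1498)) = sqrt(1726331 + 1/(-1118)) = sqrt(1726331 - 1/1118) = sqrt(1930038057/1118) = 3*sqrt(239753616414)/1118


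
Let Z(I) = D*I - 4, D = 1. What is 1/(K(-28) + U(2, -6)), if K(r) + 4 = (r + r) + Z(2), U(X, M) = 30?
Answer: -1/32 ≈ -0.031250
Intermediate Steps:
Z(I) = -4 + I (Z(I) = 1*I - 4 = I - 4 = -4 + I)
K(r) = -6 + 2*r (K(r) = -4 + ((r + r) + (-4 + 2)) = -4 + (2*r - 2) = -4 + (-2 + 2*r) = -6 + 2*r)
1/(K(-28) + U(2, -6)) = 1/((-6 + 2*(-28)) + 30) = 1/((-6 - 56) + 30) = 1/(-62 + 30) = 1/(-32) = -1/32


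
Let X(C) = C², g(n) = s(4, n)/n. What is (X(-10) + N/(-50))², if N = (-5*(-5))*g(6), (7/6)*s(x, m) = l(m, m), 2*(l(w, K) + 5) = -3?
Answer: 7912969/784 ≈ 10093.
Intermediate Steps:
l(w, K) = -13/2 (l(w, K) = -5 + (½)*(-3) = -5 - 3/2 = -13/2)
s(x, m) = -39/7 (s(x, m) = (6/7)*(-13/2) = -39/7)
g(n) = -39/(7*n)
N = -325/14 (N = (-5*(-5))*(-39/7/6) = 25*(-39/7*⅙) = 25*(-13/14) = -325/14 ≈ -23.214)
(X(-10) + N/(-50))² = ((-10)² - 325/14/(-50))² = (100 - 325/14*(-1/50))² = (100 + 13/28)² = (2813/28)² = 7912969/784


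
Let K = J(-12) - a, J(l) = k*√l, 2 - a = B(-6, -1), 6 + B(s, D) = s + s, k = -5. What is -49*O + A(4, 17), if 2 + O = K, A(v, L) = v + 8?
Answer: 1090 + 490*I*√3 ≈ 1090.0 + 848.71*I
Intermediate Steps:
A(v, L) = 8 + v
B(s, D) = -6 + 2*s (B(s, D) = -6 + (s + s) = -6 + 2*s)
a = 20 (a = 2 - (-6 + 2*(-6)) = 2 - (-6 - 12) = 2 - 1*(-18) = 2 + 18 = 20)
J(l) = -5*√l
K = -20 - 10*I*√3 (K = -10*I*√3 - 1*20 = -10*I*√3 - 20 = -20 - 10*I*√3 ≈ -20.0 - 17.32*I)
O = -22 - 10*I*√3 (O = -2 + (-20 - 10*I*√3) = -22 - 10*I*√3 ≈ -22.0 - 17.32*I)
-49*O + A(4, 17) = -49*(-22 - 10*I*√3) + (8 + 4) = (1078 + 490*I*√3) + 12 = 1090 + 490*I*√3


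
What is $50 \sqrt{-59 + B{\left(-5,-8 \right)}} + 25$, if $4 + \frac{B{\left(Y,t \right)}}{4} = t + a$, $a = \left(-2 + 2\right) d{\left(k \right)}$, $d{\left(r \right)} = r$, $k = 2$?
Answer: $25 + 50 i \sqrt{107} \approx 25.0 + 517.2 i$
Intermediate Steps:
$a = 0$ ($a = \left(-2 + 2\right) 2 = 0 \cdot 2 = 0$)
$B{\left(Y,t \right)} = -16 + 4 t$ ($B{\left(Y,t \right)} = -16 + 4 \left(t + 0\right) = -16 + 4 t$)
$50 \sqrt{-59 + B{\left(-5,-8 \right)}} + 25 = 50 \sqrt{-59 + \left(-16 + 4 \left(-8\right)\right)} + 25 = 50 \sqrt{-59 - 48} + 25 = 50 \sqrt{-107} + 25 = 50 i \sqrt{107} + 25 = 25 + 50 i \sqrt{107}$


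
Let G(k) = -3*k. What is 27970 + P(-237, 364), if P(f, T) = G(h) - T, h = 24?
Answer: 27534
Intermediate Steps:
P(f, T) = -72 - T (P(f, T) = -3*24 - T = -72 - T)
27970 + P(-237, 364) = 27970 + (-72 - 1*364) = 27970 + (-72 - 364) = 27970 - 436 = 27534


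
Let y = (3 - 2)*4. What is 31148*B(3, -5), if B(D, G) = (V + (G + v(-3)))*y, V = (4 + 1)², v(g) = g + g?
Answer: 1744288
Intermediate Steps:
v(g) = 2*g
y = 4 (y = 1*4 = 4)
V = 25 (V = 5² = 25)
B(D, G) = 76 + 4*G (B(D, G) = (25 + (G + 2*(-3)))*4 = (25 + (G - 6))*4 = (25 + (-6 + G))*4 = (19 + G)*4 = 76 + 4*G)
31148*B(3, -5) = 31148*(76 + 4*(-5)) = 31148*(76 - 20) = 31148*56 = 1744288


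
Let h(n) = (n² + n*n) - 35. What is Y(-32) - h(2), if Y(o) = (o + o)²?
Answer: 4123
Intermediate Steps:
h(n) = -35 + 2*n² (h(n) = (n² + n²) - 35 = 2*n² - 35 = -35 + 2*n²)
Y(o) = 4*o² (Y(o) = (2*o)² = 4*o²)
Y(-32) - h(2) = 4*(-32)² - (-35 + 2*2²) = 4*1024 - (-35 + 2*4) = 4096 - (-35 + 8) = 4096 - 1*(-27) = 4096 + 27 = 4123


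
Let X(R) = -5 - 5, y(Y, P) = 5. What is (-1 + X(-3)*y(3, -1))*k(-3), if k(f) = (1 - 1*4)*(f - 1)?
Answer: -612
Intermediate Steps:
X(R) = -10
k(f) = 3 - 3*f (k(f) = (1 - 4)*(-1 + f) = -3*(-1 + f) = 3 - 3*f)
(-1 + X(-3)*y(3, -1))*k(-3) = (-1 - 10*5)*(3 - 3*(-3)) = (-1 - 50)*(3 + 9) = -51*12 = -612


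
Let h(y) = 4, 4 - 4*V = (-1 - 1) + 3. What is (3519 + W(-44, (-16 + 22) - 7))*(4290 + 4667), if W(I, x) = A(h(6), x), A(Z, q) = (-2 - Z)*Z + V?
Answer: 125245731/4 ≈ 3.1311e+7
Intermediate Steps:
V = ¾ (V = 1 - ((-1 - 1) + 3)/4 = 1 - (-2 + 3)/4 = 1 - ¼*1 = 1 - ¼ = ¾ ≈ 0.75000)
A(Z, q) = ¾ + Z*(-2 - Z) (A(Z, q) = (-2 - Z)*Z + ¾ = Z*(-2 - Z) + ¾ = ¾ + Z*(-2 - Z))
W(I, x) = -93/4 (W(I, x) = ¾ - 1*4² - 2*4 = ¾ - 1*16 - 8 = ¾ - 16 - 8 = -93/4)
(3519 + W(-44, (-16 + 22) - 7))*(4290 + 4667) = (3519 - 93/4)*(4290 + 4667) = (13983/4)*8957 = 125245731/4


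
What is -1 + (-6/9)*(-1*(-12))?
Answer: -9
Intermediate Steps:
-1 + (-6/9)*(-1*(-12)) = -1 - 6*⅑*12 = -1 - ⅔*12 = -1 - 8 = -9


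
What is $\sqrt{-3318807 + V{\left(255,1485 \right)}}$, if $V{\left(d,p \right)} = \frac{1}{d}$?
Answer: $\frac{2 i \sqrt{53951356230}}{255} \approx 1821.8 i$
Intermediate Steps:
$\sqrt{-3318807 + V{\left(255,1485 \right)}} = \sqrt{-3318807 + \frac{1}{255}} = \sqrt{- \frac{846295784}{255}} = \frac{2 i \sqrt{53951356230}}{255}$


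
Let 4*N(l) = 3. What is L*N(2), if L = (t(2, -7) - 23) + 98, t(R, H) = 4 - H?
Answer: 129/2 ≈ 64.500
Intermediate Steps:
N(l) = ¾ (N(l) = (¼)*3 = ¾)
L = 86 (L = ((4 - 1*(-7)) - 23) + 98 = ((4 + 7) - 23) + 98 = (11 - 23) + 98 = -12 + 98 = 86)
L*N(2) = 86*(¾) = 129/2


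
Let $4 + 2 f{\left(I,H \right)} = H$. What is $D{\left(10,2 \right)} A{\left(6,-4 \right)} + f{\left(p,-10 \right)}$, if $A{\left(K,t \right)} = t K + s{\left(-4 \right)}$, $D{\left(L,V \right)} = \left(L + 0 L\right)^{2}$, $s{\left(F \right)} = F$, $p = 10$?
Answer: $-2807$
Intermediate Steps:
$D{\left(L,V \right)} = L^{2}$ ($D{\left(L,V \right)} = \left(L + 0\right)^{2} = L^{2}$)
$f{\left(I,H \right)} = -2 + \frac{H}{2}$
$A{\left(K,t \right)} = -4 + K t$ ($A{\left(K,t \right)} = t K - 4 = K t - 4 = -4 + K t$)
$D{\left(10,2 \right)} A{\left(6,-4 \right)} + f{\left(p,-10 \right)} = 10^{2} \left(-4 + 6 \left(-4\right)\right) + \left(-2 + \frac{1}{2} \left(-10\right)\right) = 100 \left(-4 - 24\right) - 7 = 100 \left(-28\right) - 7 = -2800 - 7 = -2807$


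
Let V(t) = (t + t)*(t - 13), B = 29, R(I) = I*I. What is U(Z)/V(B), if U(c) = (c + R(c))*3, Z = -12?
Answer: 99/232 ≈ 0.42672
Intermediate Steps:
R(I) = I**2
U(c) = 3*c + 3*c**2 (U(c) = (c + c**2)*3 = 3*c + 3*c**2)
V(t) = 2*t*(-13 + t) (V(t) = (2*t)*(-13 + t) = 2*t*(-13 + t))
U(Z)/V(B) = (3*(-12)*(1 - 12))/((2*29*(-13 + 29))) = (3*(-12)*(-11))/((2*29*16)) = 396/928 = 396*(1/928) = 99/232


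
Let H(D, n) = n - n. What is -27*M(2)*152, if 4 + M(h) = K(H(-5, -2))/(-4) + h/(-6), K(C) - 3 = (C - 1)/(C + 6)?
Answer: 20691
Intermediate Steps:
H(D, n) = 0
K(C) = 3 + (-1 + C)/(6 + C) (K(C) = 3 + (C - 1)/(C + 6) = 3 + (-1 + C)/(6 + C))
M(h) = -113/24 - h/6 (M(h) = -4 + (((17 + 4*0)/(6 + 0))/(-4) + h/(-6)) = -4 + (((17 + 0)/6)*(-¼) + h*(-⅙)) = -4 + (((⅙)*17)*(-¼) - h/6) = -4 + ((17/6)*(-¼) - h/6) = -4 + (-17/24 - h/6) = -113/24 - h/6)
-27*M(2)*152 = -27*(-113/24 - ⅙*2)*152 = -27*(-113/24 - ⅓)*152 = -27*(-121/24)*152 = (1089/8)*152 = 20691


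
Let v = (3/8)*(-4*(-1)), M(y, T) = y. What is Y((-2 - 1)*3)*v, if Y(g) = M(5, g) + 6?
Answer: 33/2 ≈ 16.500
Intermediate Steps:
Y(g) = 11 (Y(g) = 5 + 6 = 11)
v = 3/2 (v = (3*(1/8))*4 = (3/8)*4 = 3/2 ≈ 1.5000)
Y((-2 - 1)*3)*v = 11*(3/2) = 33/2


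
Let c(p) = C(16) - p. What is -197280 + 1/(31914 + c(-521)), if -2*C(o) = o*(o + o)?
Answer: -6348273119/32179 ≈ -1.9728e+5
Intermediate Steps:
C(o) = -o² (C(o) = -o*(o + o)/2 = -o*2*o/2 = -o²)
c(p) = -256 - p (c(p) = -1*16² - p = -1*256 - p = -256 - p)
-197280 + 1/(31914 + c(-521)) = -197280 + 1/(31914 + (-256 - 1*(-521))) = -197280 + 1/(31914 + (-256 + 521)) = -197280 + 1/(31914 + 265) = -197280 + 1/32179 = -6348273119/32179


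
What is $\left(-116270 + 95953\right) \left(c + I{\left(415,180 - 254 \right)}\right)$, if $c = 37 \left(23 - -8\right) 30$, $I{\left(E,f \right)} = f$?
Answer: $-697604512$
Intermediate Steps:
$c = 34410$ ($c = 37 \left(23 + 8\right) 30 = 37 \cdot 31 \cdot 30 = 1147 \cdot 30 = 34410$)
$\left(-116270 + 95953\right) \left(c + I{\left(415,180 - 254 \right)}\right) = \left(-116270 + 95953\right) \left(34410 + \left(180 - 254\right)\right) = - 20317 \left(34410 + \left(180 - 254\right)\right) = - 20317 \left(34410 - 74\right) = \left(-20317\right) 34336 = -697604512$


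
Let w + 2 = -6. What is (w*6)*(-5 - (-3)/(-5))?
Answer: 1344/5 ≈ 268.80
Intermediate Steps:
w = -8 (w = -2 - 6 = -8)
(w*6)*(-5 - (-3)/(-5)) = (-8*6)*(-5 - (-3)/(-5)) = -48*(-5 - (-3)*(-1)/5) = -48*(-5 - 1*⅗) = -48*(-5 - ⅗) = -48*(-28/5) = 1344/5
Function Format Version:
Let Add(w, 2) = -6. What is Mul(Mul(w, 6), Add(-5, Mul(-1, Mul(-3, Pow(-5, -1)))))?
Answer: Rational(1344, 5) ≈ 268.80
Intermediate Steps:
w = -8 (w = Add(-2, -6) = -8)
Mul(Mul(w, 6), Add(-5, Mul(-1, Mul(-3, Pow(-5, -1))))) = Mul(Mul(-8, 6), Add(-5, Mul(-1, Mul(-3, Pow(-5, -1))))) = Mul(-48, Add(-5, Mul(-1, Mul(-3, Rational(-1, 5))))) = Mul(-48, Add(-5, Mul(-1, Rational(3, 5)))) = Mul(-48, Add(-5, Rational(-3, 5))) = Mul(-48, Rational(-28, 5)) = Rational(1344, 5)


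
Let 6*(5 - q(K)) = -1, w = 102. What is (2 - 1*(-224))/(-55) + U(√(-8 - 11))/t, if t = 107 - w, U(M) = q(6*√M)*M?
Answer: -226/55 + 31*I*√19/30 ≈ -4.1091 + 4.5042*I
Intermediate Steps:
q(K) = 31/6 (q(K) = 5 - ⅙*(-1) = 5 + ⅙ = 31/6)
U(M) = 31*M/6
t = 5 (t = 107 - 1*102 = 107 - 102 = 5)
(2 - 1*(-224))/(-55) + U(√(-8 - 11))/t = (2 - 1*(-224))/(-55) + (31*√(-8 - 11)/6)/5 = (2 + 224)*(-1/55) + (31*√(-19)/6)*(⅕) = 226*(-1/55) + (31*(I*√19)/6)*(⅕) = -226/55 + (31*I*√19/6)*(⅕) = -226/55 + 31*I*√19/30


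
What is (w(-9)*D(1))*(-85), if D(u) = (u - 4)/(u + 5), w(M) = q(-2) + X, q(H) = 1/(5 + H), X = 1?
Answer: 170/3 ≈ 56.667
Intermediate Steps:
w(M) = 4/3 (w(M) = 1/(5 - 2) + 1 = 1/3 + 1 = ⅓ + 1 = 4/3)
D(u) = (-4 + u)/(5 + u)
(w(-9)*D(1))*(-85) = (4*((-4 + 1)/(5 + 1))/3)*(-85) = (4*(-3/6)/3)*(-85) = (4*((⅙)*(-3))/3)*(-85) = ((4/3)*(-½))*(-85) = -⅔*(-85) = 170/3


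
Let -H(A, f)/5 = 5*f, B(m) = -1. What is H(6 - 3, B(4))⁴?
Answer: 390625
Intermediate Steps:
H(A, f) = -25*f
H(6 - 3, B(4))⁴ = (-25*(-1))⁴ = 25⁴ = 390625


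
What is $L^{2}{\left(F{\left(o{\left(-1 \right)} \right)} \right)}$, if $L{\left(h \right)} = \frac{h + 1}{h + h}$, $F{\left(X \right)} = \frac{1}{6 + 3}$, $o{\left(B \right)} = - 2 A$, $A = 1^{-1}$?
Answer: $25$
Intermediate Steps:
$A = 1$
$o{\left(B \right)} = -2$ ($o{\left(B \right)} = \left(-2\right) 1 = -2$)
$F{\left(X \right)} = \frac{1}{9}$
$L{\left(h \right)} = \frac{1 + h}{2 h}$
$L^{2}{\left(F{\left(o{\left(-1 \right)} \right)} \right)} = \left(\frac{\frac{1}{\frac{1}{9}} \left(1 + \frac{1}{9}\right)}{2}\right)^{2} = \left(\frac{1}{2} \cdot 9 \cdot \frac{10}{9}\right)^{2} = 5^{2} = 25$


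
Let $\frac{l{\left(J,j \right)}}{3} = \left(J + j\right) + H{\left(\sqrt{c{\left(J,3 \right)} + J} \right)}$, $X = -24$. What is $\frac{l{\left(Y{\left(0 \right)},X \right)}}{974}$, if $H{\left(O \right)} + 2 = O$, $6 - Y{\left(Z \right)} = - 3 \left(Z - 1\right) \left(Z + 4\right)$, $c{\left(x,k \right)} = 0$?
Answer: $- \frac{48}{487} + \frac{3 i \sqrt{6}}{974} \approx -0.098563 + 0.0075446 i$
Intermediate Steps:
$Y{\left(Z \right)} = 6 - \left(3 - 3 Z\right) \left(4 + Z\right)$ ($Y{\left(Z \right)} = 6 - - 3 \left(Z - 1\right) \left(Z + 4\right) = 6 - - 3 \left(-1 + Z\right) \left(4 + Z\right) = 6 - \left(3 - 3 Z\right) \left(4 + Z\right)$)
$H{\left(O \right)} = -2 + O$
$l{\left(J,j \right)} = -6 + 3 J + 3 j + 3 \sqrt{J}$ ($l{\left(J,j \right)} = 3 \left(\left(J + j\right) + \left(-2 + \sqrt{0 + J}\right)\right) = 3 \left(\left(J + j\right) + \left(-2 + \sqrt{J}\right)\right) = 3 \left(-2 + J + j + \sqrt{J}\right) = -6 + 3 J + 3 j + 3 \sqrt{J}$)
$\frac{l{\left(Y{\left(0 \right)},X \right)}}{974} = \frac{-6 + 3 \left(-6 + 3 \cdot 0^{2} + 9 \cdot 0\right) + 3 \left(-24\right) + 3 \sqrt{-6 + 3 \cdot 0^{2} + 9 \cdot 0}}{974} = \left(-6 + 3 \left(-6 + 3 \cdot 0 + 0\right) - 72 + 3 \sqrt{-6 + 3 \cdot 0 + 0}\right) \frac{1}{974} = \left(-6 + 3 \left(-6 + 0 + 0\right) - 72 + 3 \sqrt{-6 + 0 + 0}\right) \frac{1}{974} = \left(-6 + 3 \left(-6\right) - 72 + 3 \sqrt{-6}\right) \frac{1}{974} = \left(-6 - 18 - 72 + 3 i \sqrt{6}\right) \frac{1}{974} = \left(-96 + 3 i \sqrt{6}\right) \frac{1}{974} = - \frac{48}{487} + \frac{3 i \sqrt{6}}{974}$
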